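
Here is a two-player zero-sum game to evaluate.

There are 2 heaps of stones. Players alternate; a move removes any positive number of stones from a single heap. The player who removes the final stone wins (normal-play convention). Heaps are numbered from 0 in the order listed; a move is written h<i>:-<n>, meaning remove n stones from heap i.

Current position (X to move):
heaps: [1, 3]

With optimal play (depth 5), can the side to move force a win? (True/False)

p1 X@[(1,3)]: h0:-1[(0,3)]-1 h1:-1[(1,2)]-1 h1:-2[(1,1)]+1* h1:-3[(1,0)]-1
p2 O@[(1,1)]: h0:-1[(0,1)]-1* h1:-1[(1,0)]-1
p3 X@[(0,1)]: h1:-1[(0,0)]+1*
p4 O@[(0,0)] terminal -1; root [(1,3)] d5

X winning at [(1,3)]: True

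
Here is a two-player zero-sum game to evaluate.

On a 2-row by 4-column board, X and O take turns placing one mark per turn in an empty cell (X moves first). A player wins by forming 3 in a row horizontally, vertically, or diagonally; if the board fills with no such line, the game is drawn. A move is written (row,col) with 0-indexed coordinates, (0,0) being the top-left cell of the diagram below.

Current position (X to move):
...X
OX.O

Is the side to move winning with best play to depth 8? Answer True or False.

X winning at [...X/OX.O]: False

[...X/OX.O] X move#1: (0,0):+0/X..X/OX.O*, (0,1):+0/.X.X/OX.O, (0,2):+0/..XX/OX.O, (1,2):+0/...X/OXXO
[X..X/OX.O] O move#2: (0,1):+0/XO.X/OX.O*, (0,2):+0/X.OX/OX.O, (1,2):+0/X..X/OXOO
[XO.X/OX.O] X move#3: (0,2):+0/XOXX/OX.O*, (1,2):+0/XO.X/OXXO
[XOXX/OX.O] O move#4: (1,2):+0/XOXX/OXOO*
[XOXX/OXOO] end (terminal +0, X#5); searched ...X/OX.O to 8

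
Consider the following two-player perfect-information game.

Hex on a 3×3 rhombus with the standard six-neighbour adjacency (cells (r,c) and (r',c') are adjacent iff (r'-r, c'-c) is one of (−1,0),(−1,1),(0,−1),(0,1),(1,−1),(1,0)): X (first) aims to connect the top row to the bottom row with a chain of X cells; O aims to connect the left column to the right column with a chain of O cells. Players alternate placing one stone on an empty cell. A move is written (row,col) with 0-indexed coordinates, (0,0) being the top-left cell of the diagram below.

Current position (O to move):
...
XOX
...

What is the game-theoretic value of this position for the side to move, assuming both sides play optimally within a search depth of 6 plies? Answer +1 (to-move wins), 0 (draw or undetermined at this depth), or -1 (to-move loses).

value(.../XOX/..., O) = -1

ply 1, O at .../XOX/... | (0,0)=-1→O../XOX/...*; (0,1)=-1→.O./XOX/...; (0,2)=-1→..O/XOX/...; (2,0)=-1→.../XOX/O..; (2,1)=-1→.../XOX/.O.; (2,2)=-1→.../XOX/..O
ply 2, X at O../XOX/... | (0,1)=+1→OX./XOX/...*; (0,2)=+1→O.X/XOX/...; (2,0)=+1→O../XOX/X..; (2,1)=-1→O../XOX/.X.; (2,2)=-1→O../XOX/..X
ply 3, O at OX./XOX/... | (0,2)=-1→OXO/XOX/...*; (2,0)=-1→OX./XOX/O..; (2,1)=-1→OX./XOX/.O.; (2,2)=-1→OX./XOX/..O
ply 4, X at OXO/XOX/... | (2,0)=+1→OXO/XOX/X..*; (2,1)=-1→OXO/XOX/.X.; (2,2)=-1→OXO/XOX/..X
ply 5: OXO/XOX/X.. is terminal -1 (O); from .../XOX/... depth 6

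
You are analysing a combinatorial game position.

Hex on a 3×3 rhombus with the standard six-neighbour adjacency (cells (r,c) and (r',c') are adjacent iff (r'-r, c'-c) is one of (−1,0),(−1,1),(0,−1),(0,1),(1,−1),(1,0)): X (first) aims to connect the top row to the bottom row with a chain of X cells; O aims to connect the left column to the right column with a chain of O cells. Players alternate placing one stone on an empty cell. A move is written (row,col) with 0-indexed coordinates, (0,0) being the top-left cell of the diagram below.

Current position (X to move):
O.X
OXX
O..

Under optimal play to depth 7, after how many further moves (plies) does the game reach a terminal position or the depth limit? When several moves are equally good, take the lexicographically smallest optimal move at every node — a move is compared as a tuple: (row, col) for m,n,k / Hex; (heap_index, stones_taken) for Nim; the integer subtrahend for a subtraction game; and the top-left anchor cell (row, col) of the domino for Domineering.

PV length from [O.X/OXX/O..]: 3 plies

p1 X@[O.X/OXX/O..]: (0,1)[OXX/OXX/O..]+1* (2,1)[O.X/OXX/OX.]+1 (2,2)[O.X/OXX/O.X]+1
p2 O@[OXX/OXX/O..]: (2,1)[OXX/OXX/OO.]-1* (2,2)[OXX/OXX/O.O]-1
p3 X@[OXX/OXX/OO.]: (2,2)[OXX/OXX/OOX]+1*
p4 O@[OXX/OXX/OOX] terminal -1; root [O.X/OXX/O..] d7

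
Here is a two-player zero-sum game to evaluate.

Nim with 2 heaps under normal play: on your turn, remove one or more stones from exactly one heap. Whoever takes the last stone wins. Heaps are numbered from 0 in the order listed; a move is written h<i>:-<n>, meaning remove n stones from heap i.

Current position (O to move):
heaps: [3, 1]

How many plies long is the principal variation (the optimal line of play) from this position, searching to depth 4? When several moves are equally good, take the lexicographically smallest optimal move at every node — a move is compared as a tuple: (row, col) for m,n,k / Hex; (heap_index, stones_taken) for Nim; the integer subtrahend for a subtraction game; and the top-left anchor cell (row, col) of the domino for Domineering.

p1 O@[(3,1)]: h0:-1[(2,1)]-1 h0:-2[(1,1)]+1* h0:-3[(0,1)]-1 h1:-1[(3,0)]-1
p2 X@[(1,1)]: h0:-1[(0,1)]-1* h1:-1[(1,0)]-1
p3 O@[(0,1)]: h1:-1[(0,0)]+1*
p4 X@[(0,0)] terminal -1; root [(3,1)] d4

PV length from [(3,1)]: 3 plies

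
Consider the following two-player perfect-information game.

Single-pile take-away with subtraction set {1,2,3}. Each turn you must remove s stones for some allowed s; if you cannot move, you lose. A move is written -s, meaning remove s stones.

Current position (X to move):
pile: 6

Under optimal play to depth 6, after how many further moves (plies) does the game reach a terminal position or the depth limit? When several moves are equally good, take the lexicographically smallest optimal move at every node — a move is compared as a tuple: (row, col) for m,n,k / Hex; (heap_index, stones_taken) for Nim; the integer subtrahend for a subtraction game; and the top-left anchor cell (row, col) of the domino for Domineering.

[6] X move#1: -1:-1/5, -2:+1/4*, -3:-1/3
[4] O move#2: -1:-1/3*, -2:-1/2, -3:-1/1
[3] X move#3: -1:-1/2, -2:-1/1, -3:+1/0*
[0] end (terminal -1, O#4); searched 6 to 6

PV length from [6]: 3 plies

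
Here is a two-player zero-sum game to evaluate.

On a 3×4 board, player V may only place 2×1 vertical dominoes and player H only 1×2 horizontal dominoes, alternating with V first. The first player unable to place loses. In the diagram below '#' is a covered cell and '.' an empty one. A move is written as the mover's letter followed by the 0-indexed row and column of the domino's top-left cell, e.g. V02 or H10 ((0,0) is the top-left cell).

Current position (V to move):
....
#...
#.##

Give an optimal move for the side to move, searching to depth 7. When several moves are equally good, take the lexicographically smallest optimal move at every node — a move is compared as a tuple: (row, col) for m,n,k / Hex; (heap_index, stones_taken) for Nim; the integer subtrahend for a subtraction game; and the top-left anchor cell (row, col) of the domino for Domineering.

p1 V@[..../#.../#.##]: V01[.#../##../#.##]-1 V02[..#./#.#./#.##]+1* V03[...#/#..#/#.##]-1 V11[..../##../####]-1
p2 H@[..#./#.#./#.##]: H00[###./#.#./#.##]-1*
p3 V@[###./#.#./#.##]: V03[####/#.##/#.##]+1* V11[###./###./####]+1
p4 H@[####/#.##/#.##] terminal -1; root [..../#.../#.##] d7

V's best at [..../#.../#.##]: V02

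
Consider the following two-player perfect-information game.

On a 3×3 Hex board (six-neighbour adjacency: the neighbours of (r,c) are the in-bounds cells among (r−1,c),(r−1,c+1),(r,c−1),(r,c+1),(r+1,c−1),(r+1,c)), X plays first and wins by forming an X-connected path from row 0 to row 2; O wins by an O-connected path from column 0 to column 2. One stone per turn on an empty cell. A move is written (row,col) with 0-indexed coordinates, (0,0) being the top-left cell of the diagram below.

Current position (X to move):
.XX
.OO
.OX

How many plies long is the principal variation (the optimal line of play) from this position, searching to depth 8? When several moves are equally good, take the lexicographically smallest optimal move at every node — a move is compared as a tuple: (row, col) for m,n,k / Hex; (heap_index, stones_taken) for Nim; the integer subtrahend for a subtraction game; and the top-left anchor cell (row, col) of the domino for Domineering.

PV length from [.XX/.OO/.OX]: 2 plies

ply 1, X at .XX/.OO/.OX | (0,0)=-1→XXX/.OO/.OX*; (1,0)=-1→.XX/XOO/.OX; (2,0)=-1→.XX/.OO/XOX
ply 2, O at XXX/.OO/.OX | (1,0)=+1→XXX/OOO/.OX*; (2,0)=+1→XXX/.OO/OOX
ply 3: XXX/OOO/.OX is terminal -1 (X); from .XX/.OO/.OX depth 8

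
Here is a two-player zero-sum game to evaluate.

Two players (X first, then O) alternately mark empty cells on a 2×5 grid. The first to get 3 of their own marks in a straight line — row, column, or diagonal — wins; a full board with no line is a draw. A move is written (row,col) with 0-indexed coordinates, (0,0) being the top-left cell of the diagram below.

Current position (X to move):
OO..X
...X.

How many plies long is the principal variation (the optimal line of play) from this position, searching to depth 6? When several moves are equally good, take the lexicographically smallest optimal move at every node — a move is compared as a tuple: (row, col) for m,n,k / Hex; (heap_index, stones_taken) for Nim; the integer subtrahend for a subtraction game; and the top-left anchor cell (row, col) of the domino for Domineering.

PV length from [OO..X/...X.]: 5 plies

p1 X@[OO..X/...X.]: (0,2)[OOX.X/...X.]+1* (0,3)[OO.XX/...X.]-1 (1,0)[OO..X/X..X.]-1 (1,1)[OO..X/.X.X.]-1 (1,2)[OO..X/..XX.]-1 (1,4)[OO..X/...XX]-1
p2 O@[OOX.X/...X.]: (0,3)[OOXOX/...X.]-1* (1,0)[OOX.X/O..X.]-1 (1,1)[OOX.X/.O.X.]-1 (1,2)[OOX.X/..OX.]-1 (1,4)[OOX.X/...XO]-1
p3 X@[OOXOX/...X.]: (1,0)[OOXOX/X..X.]+0 (1,1)[OOXOX/.X.X.]+0 (1,2)[OOXOX/..XX.]+1* (1,4)[OOXOX/...XX]+0
p4 O@[OOXOX/..XX.]: (1,0)[OOXOX/O.XX.]-1* (1,1)[OOXOX/.OXX.]-1 (1,4)[OOXOX/..XXO]-1
p5 X@[OOXOX/O.XX.]: (1,1)[OOXOX/OXXX.]+1* (1,4)[OOXOX/O.XXX]+1
p6 O@[OOXOX/OXXX.] terminal -1; root [OO..X/...X.] d6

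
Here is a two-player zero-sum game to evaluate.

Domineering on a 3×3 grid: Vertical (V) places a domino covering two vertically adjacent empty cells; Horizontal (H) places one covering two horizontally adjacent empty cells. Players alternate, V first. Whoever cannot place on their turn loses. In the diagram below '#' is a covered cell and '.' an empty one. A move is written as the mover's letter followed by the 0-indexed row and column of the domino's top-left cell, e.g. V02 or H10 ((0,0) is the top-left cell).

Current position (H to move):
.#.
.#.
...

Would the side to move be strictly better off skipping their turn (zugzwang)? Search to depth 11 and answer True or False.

zugzwang(.#./.#./..., H) = False

ply 1, H at .#./.#./... | H20=-1→.#./.#./##.*; H21=-1→.#./.#./.##
ply 2, V at .#./.#./##. | V00=+1→##./##./##.*; V02=+1→.##/.##/##.; V12=+1→.#./.##/###
ply 3: ##./##./##. is terminal -1 (H); from .#./.#./... depth 11
if H skipped the turn, V would face:
~ ply 1, V at .#./.#./... | V00=+1→##./##./...*; V02=+1→.##/.##/...; V10=+1→.#./##./#..; V12=+1→.#./.##/..#
~ ply 2, H at ##./##./... | H20=-1→##./##./##.*; H21=-1→##./##./.##
~ ply 3, V at ##./##./##. | V02=+1→###/###/##.*; V12=+1→##./###/###
~ ply 4: ###/###/##. is terminal -1 (H); from .#./.#./... depth 11
compare (H): move=-1 vs pass=-1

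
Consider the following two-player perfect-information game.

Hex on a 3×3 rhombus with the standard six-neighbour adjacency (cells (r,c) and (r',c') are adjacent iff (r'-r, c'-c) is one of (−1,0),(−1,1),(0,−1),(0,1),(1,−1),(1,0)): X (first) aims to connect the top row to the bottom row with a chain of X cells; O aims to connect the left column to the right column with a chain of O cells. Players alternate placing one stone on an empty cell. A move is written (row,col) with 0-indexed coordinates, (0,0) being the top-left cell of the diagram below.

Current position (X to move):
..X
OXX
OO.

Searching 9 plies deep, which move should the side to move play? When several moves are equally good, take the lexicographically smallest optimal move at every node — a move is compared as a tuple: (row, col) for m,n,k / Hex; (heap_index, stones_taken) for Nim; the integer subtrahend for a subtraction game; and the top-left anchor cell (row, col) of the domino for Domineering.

X's best at [..X/OXX/OO.]: (2,2)

[..X/OXX/OO.] X move#1: (0,0):-1/X.X/OXX/OO., (0,1):-1/.XX/OXX/OO., (2,2):+1/..X/OXX/OOX*
[..X/OXX/OOX] end (terminal -1, O#2); searched ..X/OXX/OO. to 9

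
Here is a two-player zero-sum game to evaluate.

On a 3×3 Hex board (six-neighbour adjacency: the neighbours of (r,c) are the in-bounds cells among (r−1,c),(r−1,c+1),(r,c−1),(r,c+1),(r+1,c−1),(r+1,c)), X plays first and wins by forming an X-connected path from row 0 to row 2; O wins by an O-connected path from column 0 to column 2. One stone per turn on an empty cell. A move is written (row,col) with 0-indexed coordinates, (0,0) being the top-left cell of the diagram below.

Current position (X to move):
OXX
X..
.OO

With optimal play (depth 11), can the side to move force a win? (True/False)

p1 X@[OXX/X../.OO]: (1,1)[OXX/XX./.OO]-1 (1,2)[OXX/X.X/.OO]-1 (2,0)[OXX/X../XOO]+1*
p2 O@[OXX/X../XOO] terminal -1; root [OXX/X../.OO] d11

X winning at [OXX/X../.OO]: True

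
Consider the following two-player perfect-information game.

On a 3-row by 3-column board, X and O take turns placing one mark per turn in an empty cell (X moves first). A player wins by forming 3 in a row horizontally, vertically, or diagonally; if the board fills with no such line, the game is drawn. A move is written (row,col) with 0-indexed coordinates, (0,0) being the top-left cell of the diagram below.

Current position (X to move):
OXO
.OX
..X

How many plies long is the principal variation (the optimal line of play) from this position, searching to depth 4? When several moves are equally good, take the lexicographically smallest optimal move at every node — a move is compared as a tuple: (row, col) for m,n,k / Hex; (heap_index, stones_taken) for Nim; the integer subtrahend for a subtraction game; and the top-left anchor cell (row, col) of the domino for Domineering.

PV length from [OXO/.OX/..X]: 3 plies

ply 1, X at OXO/.OX/..X | (1,0)=-1→OXO/XOX/..X; (2,0)=+0→OXO/.OX/X.X*; (2,1)=-1→OXO/.OX/.XX
ply 2, O at OXO/.OX/X.X | (1,0)=-1→OXO/OOX/X.X; (2,1)=+0→OXO/.OX/XOX*
ply 3, X at OXO/.OX/XOX | (1,0)=+0→OXO/XOX/XOX*
ply 4: OXO/XOX/XOX is terminal +0 (O); from OXO/.OX/..X depth 4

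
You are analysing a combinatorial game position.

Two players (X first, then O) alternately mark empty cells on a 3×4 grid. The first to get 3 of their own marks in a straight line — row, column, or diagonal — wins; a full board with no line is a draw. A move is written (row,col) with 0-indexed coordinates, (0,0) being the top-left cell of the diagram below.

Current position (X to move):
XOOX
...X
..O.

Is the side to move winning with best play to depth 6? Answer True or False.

X winning at [XOOX/...X/..O.]: True

p1 X@[XOOX/...X/..O.]: (1,0)[XOOX/X..X/..O.]-1 (1,1)[XOOX/.X.X/..O.]-1 (1,2)[XOOX/..XX/..O.]+1* (2,0)[XOOX/...X/X.O.]-1 (2,1)[XOOX/...X/.XO.]-1 (2,3)[XOOX/...X/..OX]+1
p2 O@[XOOX/..XX/..O.]: (1,0)[XOOX/O.XX/..O.]-1* (1,1)[XOOX/.OXX/..O.]-1 (2,0)[XOOX/..XX/O.O.]-1 (2,1)[XOOX/..XX/.OO.]-1 (2,3)[XOOX/..XX/..OO]-1
p3 X@[XOOX/O.XX/..O.]: (1,1)[XOOX/OXXX/..O.]+1* (2,0)[XOOX/O.XX/X.O.]+1 (2,1)[XOOX/O.XX/.XO.]+1 (2,3)[XOOX/O.XX/..OX]+1
p4 O@[XOOX/OXXX/..O.] terminal -1; root [XOOX/...X/..O.] d6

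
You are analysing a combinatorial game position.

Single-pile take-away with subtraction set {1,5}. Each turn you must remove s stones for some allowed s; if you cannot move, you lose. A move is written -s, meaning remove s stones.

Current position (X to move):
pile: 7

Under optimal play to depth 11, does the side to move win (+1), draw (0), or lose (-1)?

value(7, X) = +1

p1 X@[7]: -1[6]+1* -5[2]+1
p2 O@[6]: -1[5]-1* -5[1]-1
p3 X@[5]: -1[4]+1* -5[0]+1
p4 O@[4]: -1[3]-1*
p5 X@[3]: -1[2]+1*
p6 O@[2]: -1[1]-1*
p7 X@[1]: -1[0]+1*
p8 O@[0] terminal -1; root [7] d11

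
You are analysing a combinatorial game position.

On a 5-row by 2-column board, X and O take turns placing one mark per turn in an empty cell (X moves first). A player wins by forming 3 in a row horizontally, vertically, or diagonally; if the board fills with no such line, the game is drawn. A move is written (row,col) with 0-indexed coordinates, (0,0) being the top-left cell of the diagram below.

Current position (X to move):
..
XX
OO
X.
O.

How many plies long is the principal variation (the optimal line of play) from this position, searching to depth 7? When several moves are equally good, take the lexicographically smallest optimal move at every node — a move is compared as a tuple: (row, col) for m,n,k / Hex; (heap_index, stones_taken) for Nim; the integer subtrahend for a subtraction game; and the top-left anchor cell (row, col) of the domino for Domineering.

PV length from [../XX/OO/X./O.]: 4 plies

[../XX/OO/X./O.] X move#1: (0,0):+0/X./XX/OO/X./O.*, (0,1):+0/.X/XX/OO/X./O., (3,1):+0/../XX/OO/XX/O., (4,1):+0/../XX/OO/X./OX
[X./XX/OO/X./O.] O move#2: (0,1):+0/XO/XX/OO/X./O.*, (3,1):+0/X./XX/OO/XO/O., (4,1):+0/X./XX/OO/X./OO
[XO/XX/OO/X./O.] X move#3: (3,1):+0/XO/XX/OO/XX/O.*, (4,1):+0/XO/XX/OO/X./OX
[XO/XX/OO/XX/O.] O move#4: (4,1):+0/XO/XX/OO/XX/OO*
[XO/XX/OO/XX/OO] end (terminal +0, X#5); searched ../XX/OO/X./O. to 7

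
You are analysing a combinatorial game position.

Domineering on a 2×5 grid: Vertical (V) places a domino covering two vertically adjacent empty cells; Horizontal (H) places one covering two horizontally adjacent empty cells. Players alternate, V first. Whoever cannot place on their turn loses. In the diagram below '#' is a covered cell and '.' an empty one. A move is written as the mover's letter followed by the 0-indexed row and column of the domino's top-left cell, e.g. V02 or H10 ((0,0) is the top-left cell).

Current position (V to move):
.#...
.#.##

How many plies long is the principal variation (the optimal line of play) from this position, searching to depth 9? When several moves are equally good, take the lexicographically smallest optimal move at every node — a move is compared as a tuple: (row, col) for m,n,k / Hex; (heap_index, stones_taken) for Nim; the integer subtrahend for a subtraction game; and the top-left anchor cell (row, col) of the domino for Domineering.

PV length from [.#.../.#.##]: 3 plies

p1 V@[.#.../.#.##]: V00[##.../##.##]-1 V02[.##../.####]+1*
p2 H@[.##../.####]: H03[.####/.####]-1*
p3 V@[.####/.####]: V00[#####/#####]+1*
p4 H@[#####/#####] terminal -1; root [.#.../.#.##] d9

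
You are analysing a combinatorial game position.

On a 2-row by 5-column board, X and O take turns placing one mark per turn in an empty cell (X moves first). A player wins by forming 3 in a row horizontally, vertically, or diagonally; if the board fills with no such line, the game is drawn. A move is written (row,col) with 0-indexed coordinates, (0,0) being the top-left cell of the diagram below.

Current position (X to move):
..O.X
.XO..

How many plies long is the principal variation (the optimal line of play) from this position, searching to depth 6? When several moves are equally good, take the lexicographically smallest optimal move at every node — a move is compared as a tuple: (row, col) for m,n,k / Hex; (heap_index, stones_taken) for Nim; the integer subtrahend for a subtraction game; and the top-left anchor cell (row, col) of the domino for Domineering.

PV length from [..O.X/.XO..]: 6 plies

ply 1, X at ..O.X/.XO.. | (0,0)=+0→X.O.X/.XO..*; (0,1)=+0→.XO.X/.XO..; (0,3)=+0→..OXX/.XO..; (1,0)=-1→..O.X/XXO..; (1,3)=-1→..O.X/.XOX.; (1,4)=-1→..O.X/.XO.X
ply 2, O at X.O.X/.XO.. | (0,1)=+0→XOO.X/.XO..*; (0,3)=+0→X.OOX/.XO..; (1,0)=+0→X.O.X/OXO..; (1,3)=+0→X.O.X/.XOO.; (1,4)=+0→X.O.X/.XO.O
ply 3, X at XOO.X/.XO.. | (0,3)=+0→XOOXX/.XO..*; (1,0)=-1→XOO.X/XXO..; (1,3)=-1→XOO.X/.XOX.; (1,4)=-1→XOO.X/.XO.X
ply 4, O at XOOXX/.XO.. | (1,0)=+0→XOOXX/OXO..*; (1,3)=+0→XOOXX/.XOO.; (1,4)=+0→XOOXX/.XO.O
ply 5, X at XOOXX/OXO.. | (1,3)=+0→XOOXX/OXOX.*; (1,4)=+0→XOOXX/OXO.X
ply 6, O at XOOXX/OXOX. | (1,4)=+0→XOOXX/OXOXO*
ply 7: XOOXX/OXOXO is terminal +0 (X); from ..O.X/.XO.. depth 6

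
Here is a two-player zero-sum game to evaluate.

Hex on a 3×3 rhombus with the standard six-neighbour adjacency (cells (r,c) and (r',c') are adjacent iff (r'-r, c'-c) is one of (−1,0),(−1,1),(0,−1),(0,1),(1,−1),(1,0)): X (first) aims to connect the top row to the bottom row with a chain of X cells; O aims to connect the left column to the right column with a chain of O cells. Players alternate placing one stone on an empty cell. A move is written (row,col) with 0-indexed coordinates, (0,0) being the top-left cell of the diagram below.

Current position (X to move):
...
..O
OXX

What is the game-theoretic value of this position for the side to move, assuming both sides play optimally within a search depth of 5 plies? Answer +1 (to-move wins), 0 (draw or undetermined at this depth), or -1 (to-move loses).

value(.../..O/OXX, X) = +1

[.../..O/OXX] X move#1: (0,0):-1/X../..O/OXX, (0,1):-1/.X./..O/OXX, (0,2):-1/..X/..O/OXX, (1,0):-1/.../X.O/OXX, (1,1):+1/.../.XO/OXX*
[.../.XO/OXX] O move#2: (0,0):-1/O../.XO/OXX*, (0,1):-1/.O./.XO/OXX, (0,2):-1/..O/.XO/OXX, (1,0):-1/.../OXO/OXX
[O../.XO/OXX] X move#3: (0,1):+1/OX./.XO/OXX*, (0,2):+1/O.X/.XO/OXX, (1,0):+1/O../XXO/OXX
[OX./.XO/OXX] end (terminal -1, O#4); searched .../..O/OXX to 5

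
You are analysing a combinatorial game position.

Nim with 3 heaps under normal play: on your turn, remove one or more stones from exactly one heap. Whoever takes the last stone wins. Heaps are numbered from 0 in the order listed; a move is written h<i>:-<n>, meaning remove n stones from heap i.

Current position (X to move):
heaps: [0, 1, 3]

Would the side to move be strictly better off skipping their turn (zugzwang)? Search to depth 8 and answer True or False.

ply 1, X at (0,1,3) | h1:-1=-1→(0,0,3); h2:-1=-1→(0,1,2); h2:-2=+1→(0,1,1)*; h2:-3=-1→(0,1,0)
ply 2, O at (0,1,1) | h1:-1=-1→(0,0,1)*; h2:-1=-1→(0,1,0)
ply 3, X at (0,0,1) | h2:-1=+1→(0,0,0)*
ply 4: (0,0,0) is terminal -1 (O); from (0,1,3) depth 8
pass branch (O moves first from the same position):
  | ply 1, O at (0,1,3) | h1:-1=-1→(0,0,3); h2:-1=-1→(0,1,2); h2:-2=+1→(0,1,1)*; h2:-3=-1→(0,1,0)
  | ply 2, X at (0,1,1) | h1:-1=-1→(0,0,1)*; h2:-1=-1→(0,1,0)
  | ply 3, O at (0,0,1) | h2:-1=+1→(0,0,0)*
  | ply 4: (0,0,0) is terminal -1 (X); from (0,1,3) depth 8
X moving scores +1; X passing scores -1

zugzwang((0,1,3), X) = False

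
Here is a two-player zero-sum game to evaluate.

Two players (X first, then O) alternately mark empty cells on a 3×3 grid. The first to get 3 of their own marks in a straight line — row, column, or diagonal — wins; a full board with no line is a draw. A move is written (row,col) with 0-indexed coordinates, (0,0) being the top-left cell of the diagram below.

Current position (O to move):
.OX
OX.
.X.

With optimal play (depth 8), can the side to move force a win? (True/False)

O winning at [.OX/OX./.X.]: False

ply 1, O at .OX/OX./.X. | (0,0)=-1→OOX/OX./.X.; (1,2)=-1→.OX/OXO/.X.; (2,0)=+0→.OX/OX./OX.*; (2,2)=-1→.OX/OX./.XO
ply 2, X at .OX/OX./OX. | (0,0)=+0→XOX/OX./OX.*; (1,2)=-1→.OX/OXX/OX.; (2,2)=-1→.OX/OX./OXX
ply 3, O at XOX/OX./OX. | (1,2)=-1→XOX/OXO/OX.; (2,2)=+0→XOX/OX./OXO*
ply 4, X at XOX/OX./OXO | (1,2)=+0→XOX/OXX/OXO*
ply 5: XOX/OXX/OXO is terminal +0 (O); from .OX/OX./.X. depth 8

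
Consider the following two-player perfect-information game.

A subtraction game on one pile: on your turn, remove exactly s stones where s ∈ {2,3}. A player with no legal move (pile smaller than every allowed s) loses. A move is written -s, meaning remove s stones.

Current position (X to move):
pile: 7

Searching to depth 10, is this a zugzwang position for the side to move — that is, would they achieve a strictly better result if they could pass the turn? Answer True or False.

ply 1, X at 7 | -2=+1→5*; -3=-1→4
ply 2, O at 5 | -2=-1→3*; -3=-1→2
ply 3, X at 3 | -2=+1→1*; -3=+1→0
ply 4: 1 is terminal -1 (O); from 7 depth 10
if X skipped the turn, O would face:
~ ply 1, O at 7 | -2=+1→5*; -3=-1→4
~ ply 2, X at 5 | -2=-1→3*; -3=-1→2
~ ply 3, O at 3 | -2=+1→1*; -3=+1→0
~ ply 4: 1 is terminal -1 (X); from 7 depth 10
compare (X): move=+1 vs pass=-1

zugzwang(7, X) = False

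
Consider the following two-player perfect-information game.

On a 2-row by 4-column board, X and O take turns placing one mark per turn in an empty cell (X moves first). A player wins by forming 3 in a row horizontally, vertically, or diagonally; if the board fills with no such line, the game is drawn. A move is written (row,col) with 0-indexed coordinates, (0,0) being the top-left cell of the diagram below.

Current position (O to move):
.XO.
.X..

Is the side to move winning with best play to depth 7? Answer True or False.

ply 1, O at .XO./.X.. | (0,0)=-1→OXO./.X..; (0,3)=-1→.XOO/.X..; (1,0)=+0→.XO./OX..*; (1,2)=+0→.XO./.XO.; (1,3)=+0→.XO./.X.O
ply 2, X at .XO./OX.. | (0,0)=+0→XXO./OX..*; (0,3)=+0→.XOX/OX..; (1,2)=+0→.XO./OXX.; (1,3)=+0→.XO./OX.X
ply 3, O at XXO./OX.. | (0,3)=+0→XXOO/OX..*; (1,2)=+0→XXO./OXO.; (1,3)=+0→XXO./OX.O
ply 4, X at XXOO/OX.. | (1,2)=+0→XXOO/OXX.*; (1,3)=+0→XXOO/OX.X
ply 5, O at XXOO/OXX. | (1,3)=+0→XXOO/OXXO*
ply 6: XXOO/OXXO is terminal +0 (X); from .XO./.X.. depth 7

O winning at [.XO./.X..]: False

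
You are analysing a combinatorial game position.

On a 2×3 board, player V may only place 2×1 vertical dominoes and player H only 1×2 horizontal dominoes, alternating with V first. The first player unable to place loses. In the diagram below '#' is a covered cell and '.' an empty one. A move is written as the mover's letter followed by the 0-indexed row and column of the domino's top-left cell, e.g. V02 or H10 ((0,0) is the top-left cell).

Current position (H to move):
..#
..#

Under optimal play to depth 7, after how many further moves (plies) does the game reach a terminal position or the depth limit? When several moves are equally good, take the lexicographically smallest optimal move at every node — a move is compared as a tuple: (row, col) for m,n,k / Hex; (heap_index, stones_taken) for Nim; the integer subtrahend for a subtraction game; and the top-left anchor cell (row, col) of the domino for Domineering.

[..#/..#] H move#1: H00:+1/###/..#*, H10:+1/..#/###
[###/..#] end (terminal -1, V#2); searched ..#/..# to 7

PV length from [..#/..#]: 1 ply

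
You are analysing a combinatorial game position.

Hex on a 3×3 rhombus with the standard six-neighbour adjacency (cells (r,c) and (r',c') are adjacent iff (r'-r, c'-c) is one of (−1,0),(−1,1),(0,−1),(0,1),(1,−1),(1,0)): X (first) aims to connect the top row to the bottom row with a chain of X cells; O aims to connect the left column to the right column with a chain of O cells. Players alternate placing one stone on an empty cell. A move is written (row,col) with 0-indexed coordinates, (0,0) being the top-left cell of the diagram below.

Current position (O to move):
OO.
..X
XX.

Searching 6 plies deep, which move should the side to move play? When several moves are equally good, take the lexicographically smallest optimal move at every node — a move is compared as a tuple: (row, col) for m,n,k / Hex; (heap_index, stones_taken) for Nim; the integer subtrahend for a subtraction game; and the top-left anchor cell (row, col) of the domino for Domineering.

O's best at [OO./..X/XX.]: (0,2)

ply 1, O at OO./..X/XX. | (0,2)=+1→OOO/..X/XX.*; (1,0)=-1→OO./O.X/XX.; (1,1)=-1→OO./.OX/XX.; (2,2)=-1→OO./..X/XXO
ply 2: OOO/..X/XX. is terminal -1 (X); from OO./..X/XX. depth 6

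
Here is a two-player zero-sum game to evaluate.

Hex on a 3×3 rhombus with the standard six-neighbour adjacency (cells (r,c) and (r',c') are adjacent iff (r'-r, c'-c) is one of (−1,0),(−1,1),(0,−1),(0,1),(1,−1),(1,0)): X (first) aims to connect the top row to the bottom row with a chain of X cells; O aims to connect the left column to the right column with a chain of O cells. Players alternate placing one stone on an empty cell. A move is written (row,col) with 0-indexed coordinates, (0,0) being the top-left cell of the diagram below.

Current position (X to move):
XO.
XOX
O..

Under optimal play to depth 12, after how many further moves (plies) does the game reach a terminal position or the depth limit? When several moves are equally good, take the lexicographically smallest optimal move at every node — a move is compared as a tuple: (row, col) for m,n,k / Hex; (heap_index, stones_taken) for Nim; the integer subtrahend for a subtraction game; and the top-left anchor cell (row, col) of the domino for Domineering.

PV length from [XO./XOX/O..]: 3 plies

p1 X@[XO./XOX/O..]: (0,2)[XOX/XOX/O..]+1* (2,1)[XO./XOX/OX.]-1 (2,2)[XO./XOX/O.X]-1
p2 O@[XOX/XOX/O..]: (2,1)[XOX/XOX/OO.]-1* (2,2)[XOX/XOX/O.O]-1
p3 X@[XOX/XOX/OO.]: (2,2)[XOX/XOX/OOX]+1*
p4 O@[XOX/XOX/OOX] terminal -1; root [XO./XOX/O..] d12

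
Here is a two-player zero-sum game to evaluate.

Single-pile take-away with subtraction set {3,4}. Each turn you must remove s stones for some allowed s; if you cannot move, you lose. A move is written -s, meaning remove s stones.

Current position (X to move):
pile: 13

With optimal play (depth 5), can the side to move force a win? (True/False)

X winning at [13]: True

p1 X@[13]: -3[10]-1 -4[9]+1*
p2 O@[9]: -3[6]-1* -4[5]-1
p3 X@[6]: -3[3]-1 -4[2]+1*
p4 O@[2] terminal -1; root [13] d5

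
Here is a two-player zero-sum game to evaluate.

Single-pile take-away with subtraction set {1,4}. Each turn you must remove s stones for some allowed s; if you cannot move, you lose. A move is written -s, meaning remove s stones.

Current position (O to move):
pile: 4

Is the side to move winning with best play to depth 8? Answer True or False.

ply 1, O at 4 | -1=-1→3; -4=+1→0*
ply 2: 0 is terminal -1 (X); from 4 depth 8

O winning at [4]: True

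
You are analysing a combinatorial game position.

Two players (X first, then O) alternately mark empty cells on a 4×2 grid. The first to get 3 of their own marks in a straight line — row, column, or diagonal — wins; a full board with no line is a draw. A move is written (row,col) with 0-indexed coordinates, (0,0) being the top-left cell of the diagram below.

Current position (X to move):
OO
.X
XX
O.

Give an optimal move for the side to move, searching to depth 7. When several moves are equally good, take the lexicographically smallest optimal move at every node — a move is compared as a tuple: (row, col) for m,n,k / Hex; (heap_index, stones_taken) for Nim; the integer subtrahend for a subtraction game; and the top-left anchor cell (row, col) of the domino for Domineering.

X's best at [OO/.X/XX/O.]: (3,1)

[OO/.X/XX/O.] X move#1: (1,0):+0/OO/XX/XX/O., (3,1):+1/OO/.X/XX/OX*
[OO/.X/XX/OX] end (terminal -1, O#2); searched OO/.X/XX/O. to 7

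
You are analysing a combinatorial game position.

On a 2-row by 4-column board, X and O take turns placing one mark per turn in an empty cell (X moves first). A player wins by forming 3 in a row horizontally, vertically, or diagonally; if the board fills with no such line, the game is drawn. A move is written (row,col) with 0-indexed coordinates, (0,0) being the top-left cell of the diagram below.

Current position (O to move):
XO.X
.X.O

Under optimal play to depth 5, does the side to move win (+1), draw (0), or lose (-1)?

value(XO.X/.X.O, O) = 0

[XO.X/.X.O] O move#1: (0,2):+0/XOOX/.X.O*, (1,0):+0/XO.X/OX.O, (1,2):+0/XO.X/.XOO
[XOOX/.X.O] X move#2: (1,0):+0/XOOX/XX.O*, (1,2):+0/XOOX/.XXO
[XOOX/XX.O] O move#3: (1,2):+0/XOOX/XXOO*
[XOOX/XXOO] end (terminal +0, X#4); searched XO.X/.X.O to 5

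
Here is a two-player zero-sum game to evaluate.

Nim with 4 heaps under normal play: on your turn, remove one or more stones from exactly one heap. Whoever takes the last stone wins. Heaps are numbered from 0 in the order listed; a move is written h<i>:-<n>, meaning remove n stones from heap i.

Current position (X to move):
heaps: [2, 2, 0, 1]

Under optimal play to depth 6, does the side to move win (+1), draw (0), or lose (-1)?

p1 X@[(2,2,0,1)]: h0:-1[(1,2,0,1)]-1 h0:-2[(0,2,0,1)]-1 h1:-1[(2,1,0,1)]-1 h1:-2[(2,0,0,1)]-1 h3:-1[(2,2,0,0)]+1*
p2 O@[(2,2,0,0)]: h0:-1[(1,2,0,0)]-1* h0:-2[(0,2,0,0)]-1 h1:-1[(2,1,0,0)]-1 h1:-2[(2,0,0,0)]-1
p3 X@[(1,2,0,0)]: h0:-1[(0,2,0,0)]-1 h1:-1[(1,1,0,0)]+1* h1:-2[(1,0,0,0)]-1
p4 O@[(1,1,0,0)]: h0:-1[(0,1,0,0)]-1* h1:-1[(1,0,0,0)]-1
p5 X@[(0,1,0,0)]: h1:-1[(0,0,0,0)]+1*
p6 O@[(0,0,0,0)] terminal -1; root [(2,2,0,1)] d6

value((2,2,0,1), X) = +1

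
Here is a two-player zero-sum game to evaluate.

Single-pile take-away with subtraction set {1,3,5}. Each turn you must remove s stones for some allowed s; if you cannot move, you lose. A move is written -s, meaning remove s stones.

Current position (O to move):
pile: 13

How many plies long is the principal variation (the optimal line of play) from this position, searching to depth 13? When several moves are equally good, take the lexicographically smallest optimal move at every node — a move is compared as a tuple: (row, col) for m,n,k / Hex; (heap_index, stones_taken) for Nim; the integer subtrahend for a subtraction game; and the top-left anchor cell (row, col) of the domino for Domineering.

PV length from [13]: 13 plies

p1 O@[13]: -1[12]+1* -3[10]+1 -5[8]+1
p2 X@[12]: -1[11]-1* -3[9]-1 -5[7]-1
p3 O@[11]: -1[10]+1* -3[8]+1 -5[6]+1
p4 X@[10]: -1[9]-1* -3[7]-1 -5[5]-1
p5 O@[9]: -1[8]+1* -3[6]+1 -5[4]+1
p6 X@[8]: -1[7]-1* -3[5]-1 -5[3]-1
p7 O@[7]: -1[6]+1* -3[4]+1 -5[2]+1
p8 X@[6]: -1[5]-1* -3[3]-1 -5[1]-1
p9 O@[5]: -1[4]+1* -3[2]+1 -5[0]+1
p10 X@[4]: -1[3]-1* -3[1]-1
p11 O@[3]: -1[2]+1* -3[0]+1
p12 X@[2]: -1[1]-1*
p13 O@[1]: -1[0]+1*
p14 X@[0] terminal -1; root [13] d13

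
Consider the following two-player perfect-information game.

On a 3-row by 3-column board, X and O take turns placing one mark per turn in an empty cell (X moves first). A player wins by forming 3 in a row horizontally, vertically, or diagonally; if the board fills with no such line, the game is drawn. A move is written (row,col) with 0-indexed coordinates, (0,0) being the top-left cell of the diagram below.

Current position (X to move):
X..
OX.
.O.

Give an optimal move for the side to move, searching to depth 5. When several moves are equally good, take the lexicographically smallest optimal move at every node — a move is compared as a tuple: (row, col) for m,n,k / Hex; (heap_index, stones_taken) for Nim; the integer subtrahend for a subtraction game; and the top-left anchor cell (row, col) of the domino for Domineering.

X's best at [X../OX./.O.]: (0,1)

p1 X@[X../OX./.O.]: (0,1)[XX./OX./.O.]+1* (0,2)[X.X/OX./.O.]+1 (1,2)[X../OXX/.O.]+0 (2,0)[X../OX./XO.]+1 (2,2)[X../OX./.OX]+1
p2 O@[XX./OX./.O.]: (0,2)[XXO/OX./.O.]-1* (1,2)[XX./OXO/.O.]-1 (2,0)[XX./OX./OO.]-1 (2,2)[XX./OX./.OO]-1
p3 X@[XXO/OX./.O.]: (1,2)[XXO/OXX/.O.]+0 (2,0)[XXO/OX./XO.]+0 (2,2)[XXO/OX./.OX]+1*
p4 O@[XXO/OX./.OX] terminal -1; root [X../OX./.O.] d5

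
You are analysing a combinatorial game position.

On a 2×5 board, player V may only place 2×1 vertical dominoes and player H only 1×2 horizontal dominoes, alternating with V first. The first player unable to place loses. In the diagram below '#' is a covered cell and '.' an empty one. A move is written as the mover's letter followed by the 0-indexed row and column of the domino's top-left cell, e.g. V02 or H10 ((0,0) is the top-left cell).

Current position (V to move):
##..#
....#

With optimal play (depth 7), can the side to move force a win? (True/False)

[##..#/....#] V move#1: V02:+1/###.#/..#.#*, V03:-1/##.##/...##
[###.#/..#.#] H move#2: H10:-1/###.#/###.#*
[###.#/###.#] V move#3: V03:+1/#####/#####*
[#####/#####] end (terminal -1, H#4); searched ##..#/....# to 7

V winning at [##..#/....#]: True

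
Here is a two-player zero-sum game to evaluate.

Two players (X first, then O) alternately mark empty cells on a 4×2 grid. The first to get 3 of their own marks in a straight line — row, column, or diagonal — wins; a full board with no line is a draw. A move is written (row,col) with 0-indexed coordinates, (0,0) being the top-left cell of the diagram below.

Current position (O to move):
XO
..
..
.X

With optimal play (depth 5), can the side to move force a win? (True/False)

O winning at [XO/../../.X]: False

p1 O@[XO/../../.X]: (1,0)[XO/O./../.X]+0* (1,1)[XO/.O/../.X]+0 (2,0)[XO/../O./.X]+0 (2,1)[XO/../.O/.X]+0 (3,0)[XO/../../OX]+0
p2 X@[XO/O./../.X]: (1,1)[XO/OX/../.X]+0* (2,0)[XO/O./X./.X]+0 (2,1)[XO/O./.X/.X]+0 (3,0)[XO/O./../XX]+0
p3 O@[XO/OX/../.X]: (2,0)[XO/OX/O./.X]-1 (2,1)[XO/OX/.O/.X]+0* (3,0)[XO/OX/../OX]-1
p4 X@[XO/OX/.O/.X]: (2,0)[XO/OX/XO/.X]+0* (3,0)[XO/OX/.O/XX]+0
p5 O@[XO/OX/XO/.X]: (3,0)[XO/OX/XO/OX]+0*
p6 X@[XO/OX/XO/OX] terminal +0; root [XO/../../.X] d5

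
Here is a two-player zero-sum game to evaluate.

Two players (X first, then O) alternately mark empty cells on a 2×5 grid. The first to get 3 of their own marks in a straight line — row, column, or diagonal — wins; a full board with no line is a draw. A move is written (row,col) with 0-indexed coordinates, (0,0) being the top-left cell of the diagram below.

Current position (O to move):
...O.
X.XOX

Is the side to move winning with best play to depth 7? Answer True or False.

O winning at [...O./X.XOX]: False

[...O./X.XOX] O move#1: (0,0):-1/O..O./X.XOX, (0,1):-1/.O.O./X.XOX, (0,2):-1/..OO./X.XOX, (0,4):-1/...OO/X.XOX, (1,1):+0/...O./XOXOX*
[...O./XOXOX] X move#2: (0,0):-1/X..O./XOXOX, (0,1):+0/.X.O./XOXOX*, (0,2):+0/..XO./XOXOX, (0,4):+0/...OX/XOXOX
[.X.O./XOXOX] O move#3: (0,0):+0/OX.O./XOXOX*, (0,2):+0/.XOO./XOXOX, (0,4):+0/.X.OO/XOXOX
[OX.O./XOXOX] X move#4: (0,2):+0/OXXO./XOXOX*, (0,4):+0/OX.OX/XOXOX
[OXXO./XOXOX] O move#5: (0,4):+0/OXXOO/XOXOX*
[OXXOO/XOXOX] end (terminal +0, X#6); searched ...O./X.XOX to 7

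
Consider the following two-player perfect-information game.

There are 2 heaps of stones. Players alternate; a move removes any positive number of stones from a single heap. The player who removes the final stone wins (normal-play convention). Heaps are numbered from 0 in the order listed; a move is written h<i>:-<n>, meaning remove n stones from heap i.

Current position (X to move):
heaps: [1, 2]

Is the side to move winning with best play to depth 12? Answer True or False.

X winning at [(1,2)]: True

[(1,2)] X move#1: h0:-1:-1/(0,2), h1:-1:+1/(1,1)*, h1:-2:-1/(1,0)
[(1,1)] O move#2: h0:-1:-1/(0,1)*, h1:-1:-1/(1,0)
[(0,1)] X move#3: h1:-1:+1/(0,0)*
[(0,0)] end (terminal -1, O#4); searched (1,2) to 12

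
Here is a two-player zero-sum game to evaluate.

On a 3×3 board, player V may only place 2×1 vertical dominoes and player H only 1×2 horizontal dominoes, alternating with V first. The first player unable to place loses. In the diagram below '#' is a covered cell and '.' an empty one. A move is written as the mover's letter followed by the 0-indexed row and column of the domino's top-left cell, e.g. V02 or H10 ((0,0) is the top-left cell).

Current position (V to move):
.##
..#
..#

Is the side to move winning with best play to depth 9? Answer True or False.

p1 V@[.##/..#/..#]: V00[###/#.#/..#]-1 V10[.##/#.#/#.#]+1* V11[.##/.##/.##]+1
p2 H@[.##/#.#/#.#] terminal -1; root [.##/..#/..#] d9

V winning at [.##/..#/..#]: True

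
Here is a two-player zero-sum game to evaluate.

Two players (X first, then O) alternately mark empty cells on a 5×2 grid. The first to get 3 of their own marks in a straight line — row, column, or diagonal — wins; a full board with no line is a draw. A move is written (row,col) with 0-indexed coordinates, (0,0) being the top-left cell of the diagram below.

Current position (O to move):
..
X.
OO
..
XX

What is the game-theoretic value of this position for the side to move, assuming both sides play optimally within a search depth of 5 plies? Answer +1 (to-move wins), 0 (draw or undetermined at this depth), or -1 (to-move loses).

p1 O@[../X./OO/../XX]: (0,0)[O./X./OO/../XX]+0 (0,1)[.O/X./OO/../XX]+0 (1,1)[../XO/OO/../XX]+1* (3,0)[../X./OO/O./XX]+0 (3,1)[../X./OO/.O/XX]+0
p2 X@[../XO/OO/../XX]: (0,0)[X./XO/OO/../XX]-1* (0,1)[.X/XO/OO/../XX]-1 (3,0)[../XO/OO/X./XX]-1 (3,1)[../XO/OO/.X/XX]-1
p3 O@[X./XO/OO/../XX]: (0,1)[XO/XO/OO/../XX]+1* (3,0)[X./XO/OO/O./XX]+1 (3,1)[X./XO/OO/.O/XX]+1
p4 X@[XO/XO/OO/../XX] terminal -1; root [../X./OO/../XX] d5

value(../X./OO/../XX, O) = +1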